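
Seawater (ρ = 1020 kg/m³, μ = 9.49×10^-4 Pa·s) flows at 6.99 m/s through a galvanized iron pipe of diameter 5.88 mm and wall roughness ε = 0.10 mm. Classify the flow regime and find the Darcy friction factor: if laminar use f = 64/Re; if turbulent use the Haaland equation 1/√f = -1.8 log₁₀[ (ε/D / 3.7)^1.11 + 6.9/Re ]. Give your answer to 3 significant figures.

Re = ρVD/μ = 1020·6.99·0.00588/0.000949 = 4.418e+04.
Re > 4000 → turbulent. ε/D = 0.0001/0.00588 = 0.017; Haaland: 1/√f = -1.8 log₁₀[0.00254 + 0.000156] = 4.624, so f = 0.04677.

f ≈ 0.0468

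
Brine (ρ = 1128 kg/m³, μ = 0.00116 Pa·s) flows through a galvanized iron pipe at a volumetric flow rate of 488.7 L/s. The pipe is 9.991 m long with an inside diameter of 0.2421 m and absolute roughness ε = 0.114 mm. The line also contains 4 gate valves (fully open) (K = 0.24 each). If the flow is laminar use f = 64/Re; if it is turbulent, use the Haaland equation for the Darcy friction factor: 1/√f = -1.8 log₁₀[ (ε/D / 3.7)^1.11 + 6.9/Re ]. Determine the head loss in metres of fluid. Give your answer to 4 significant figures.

Q = 488.7 L/s = 488.7/1000 = 0.4887 m³/s.
Cross-sectional area A = πD²/4 = π(0.2421)²/4 = 0.04603 m²; mean velocity V = Q/A = 0.4887/0.04603 = 10.62 m/s.
Reynolds number Re = ρVD/μ = 1128 · 10.62 · 0.2421 / 0.00116 = 2.499e+06.
Re > 4000 → turbulent. Relative roughness ε/D = 0.000114/0.2421 = 0.000471. Haaland: 1/√f = -1.8 log₁₀[(0.000471/3.7)^1.11 + 6.9/2.499e+06] = -1.8 log₁₀[4.74e-05 + 2.76e-06] = 7.739, so f = 0.0167.
Total minor-loss coefficient ΣK = 4·0.24 = 0.96.
ΔP = [f·L/D + ΣK]·(ρV²/2) = [0.0167·9.991/0.2421 + 0.96]·(1128·10.62²/2) = [0.6891 + 0.96]·6.356e+04 = 1.048e+05 Pa.
Head loss h_f = ΔP/(ρg) = 1.048e+05/(1128·9.81) = 9.473 m.

h_f ≈ 9.473 m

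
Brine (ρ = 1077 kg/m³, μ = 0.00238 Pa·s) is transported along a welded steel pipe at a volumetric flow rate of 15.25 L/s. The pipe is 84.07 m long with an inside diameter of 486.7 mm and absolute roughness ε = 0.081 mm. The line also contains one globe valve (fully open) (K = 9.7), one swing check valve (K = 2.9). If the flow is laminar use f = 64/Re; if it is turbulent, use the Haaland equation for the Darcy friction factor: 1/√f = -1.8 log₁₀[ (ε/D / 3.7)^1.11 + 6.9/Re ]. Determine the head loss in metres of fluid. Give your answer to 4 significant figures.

Q = 15.25 L/s = 15.25/1000 = 0.01525 m³/s.
Cross-sectional area A = πD²/4 = π(0.4867)²/4 = 0.186 m²; mean velocity V = Q/A = 0.01525/0.186 = 0.08197 m/s.
Reynolds number Re = ρVD/μ = 1077 · 0.08197 · 0.4867 / 0.00238 = 1.805e+04.
Re > 4000 → turbulent. Relative roughness ε/D = 8.1e-05/0.4867 = 0.000166. Haaland: 1/√f = -1.8 log₁₀[(0.000166/3.7)^1.11 + 6.9/1.805e+04] = -1.8 log₁₀[1.5e-05 + 0.000382] = 6.122, so f = 0.02668.
Total minor-loss coefficient ΣK = 1·9.7 + 1·2.9 = 12.6.
ΔP = [f·L/D + ΣK]·(ρV²/2) = [0.02668·84.07/0.4867 + 12.6]·(1077·0.08197²/2) = [4.609 + 12.6]·3.618 = 62.27 Pa.
Head loss h_f = ΔP/(ρg) = 62.27/(1077·9.81) = 0.005893 m.

h_f ≈ 0.005893 m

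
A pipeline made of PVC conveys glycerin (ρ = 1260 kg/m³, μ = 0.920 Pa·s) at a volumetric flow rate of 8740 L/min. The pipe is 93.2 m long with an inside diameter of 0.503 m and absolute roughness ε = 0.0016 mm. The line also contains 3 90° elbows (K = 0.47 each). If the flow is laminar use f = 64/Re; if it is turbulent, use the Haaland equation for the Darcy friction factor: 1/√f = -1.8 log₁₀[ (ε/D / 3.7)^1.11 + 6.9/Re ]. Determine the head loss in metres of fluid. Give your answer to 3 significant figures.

Q = 8740 L/min = 8740/60000 = 0.1457 m³/s.
Cross-sectional area A = πD²/4 = π(0.503)²/4 = 0.1987 m²; mean velocity V = Q/A = 0.1457/0.1987 = 0.7331 m/s.
Reynolds number Re = ρVD/μ = 1260 · 0.7331 · 0.503 / 0.92 = 505.
Re < 2300 → laminar flow, so f = 64/Re = 64/505 = 0.1267 (the turbulent correlation is not needed).
Total minor-loss coefficient ΣK = 3·0.47 = 1.41.
ΔP = [f·L/D + ΣK]·(ρV²/2) = [0.1267·93.2/0.503 + 1.41]·(1260·0.7331²/2) = [23.48 + 1.41]·338.5 = 8427 Pa.
Head loss h_f = ΔP/(ρg) = 8427/(1260·9.81) = 0.682 m.

h_f ≈ 0.682 m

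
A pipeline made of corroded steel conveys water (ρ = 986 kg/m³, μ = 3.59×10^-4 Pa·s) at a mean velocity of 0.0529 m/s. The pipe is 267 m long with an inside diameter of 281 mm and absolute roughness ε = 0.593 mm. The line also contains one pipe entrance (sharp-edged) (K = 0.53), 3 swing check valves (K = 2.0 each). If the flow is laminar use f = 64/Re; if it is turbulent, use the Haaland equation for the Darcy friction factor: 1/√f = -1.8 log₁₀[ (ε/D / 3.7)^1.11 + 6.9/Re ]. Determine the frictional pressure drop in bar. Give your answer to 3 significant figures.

Reynolds number Re = ρVD/μ = 986 · 0.0529 · 0.281 / 0.000359 = 4.083e+04.
Re > 4000 → turbulent. Relative roughness ε/D = 0.000593/0.281 = 0.00211. Haaland: 1/√f = -1.8 log₁₀[(0.00211/3.7)^1.11 + 6.9/4.083e+04] = -1.8 log₁₀[0.000251 + 0.000169] = 6.079, so f = 0.02706.
Total minor-loss coefficient ΣK = 1·0.53 + 3·2 = 6.53.
ΔP = [f·L/D + ΣK]·(ρV²/2) = [0.02706·267/0.281 + 6.53]·(986·0.0529²/2) = [25.72 + 6.53]·1.38 = 44.49 Pa.
ΔP = 44.49 Pa = 4.45×10^-4 bar.

ΔP ≈ 4.45×10^-4 bar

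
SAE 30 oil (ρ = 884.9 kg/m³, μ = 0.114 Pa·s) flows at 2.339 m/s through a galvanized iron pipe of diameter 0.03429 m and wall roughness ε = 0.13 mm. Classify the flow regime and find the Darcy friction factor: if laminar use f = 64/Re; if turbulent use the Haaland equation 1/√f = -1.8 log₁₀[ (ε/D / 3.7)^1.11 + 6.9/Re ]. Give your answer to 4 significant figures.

f ≈ 0.1028

Re = ρVD/μ = 884.9·2.339·0.03429/0.114 = 622.6.
Re < 2300 → laminar, so f = 64/Re = 0.1028 (roughness is irrelevant in laminar flow).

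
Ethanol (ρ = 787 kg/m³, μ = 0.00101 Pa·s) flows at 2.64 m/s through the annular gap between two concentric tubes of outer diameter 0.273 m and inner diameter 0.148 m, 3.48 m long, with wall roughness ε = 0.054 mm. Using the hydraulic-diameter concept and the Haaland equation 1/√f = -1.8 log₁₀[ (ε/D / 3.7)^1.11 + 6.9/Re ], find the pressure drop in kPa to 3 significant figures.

ΔP ≈ 1.36 kPa

Hydraulic diameter D_h = 4A/P = D_o - D_i = 0.273 - 0.148 = 0.125 m.
Re = ρVD_h/μ = 787·2.64·0.125/0.00101 = 2.571e+05.
ε/D_h = 5.4e-05/0.125 = 0.000432; Haaland gives 1/√f = -1.8 log₁₀[4.31e-05+2.68e-05] = 7.479, so f = 0.01788.
ΔP = f(L/D_h)(ρV²/2) = 0.01788·3.48/0.125·2743 = 1365 Pa.
ΔP = 1.36 kPa.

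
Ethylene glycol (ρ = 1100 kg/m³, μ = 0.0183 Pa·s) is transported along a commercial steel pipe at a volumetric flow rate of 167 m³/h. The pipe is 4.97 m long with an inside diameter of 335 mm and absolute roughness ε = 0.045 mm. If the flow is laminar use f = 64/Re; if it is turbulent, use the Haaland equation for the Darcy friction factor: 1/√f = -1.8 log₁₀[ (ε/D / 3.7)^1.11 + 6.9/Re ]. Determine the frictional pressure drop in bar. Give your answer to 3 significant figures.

Q = 167 m³/h = 167/3600 = 0.04639 m³/s.
Cross-sectional area A = πD²/4 = π(0.335)²/4 = 0.08814 m²; mean velocity V = Q/A = 0.04639/0.08814 = 0.5263 m/s.
Reynolds number Re = ρVD/μ = 1100 · 0.5263 · 0.335 / 0.0183 = 1.06e+04.
Re > 4000 → turbulent. Relative roughness ε/D = 4.5e-05/0.335 = 0.000134. Haaland: 1/√f = -1.8 log₁₀[(0.000134/3.7)^1.11 + 6.9/1.06e+04] = -1.8 log₁₀[1.18e-05 + 0.000651] = 5.721, so f = 0.03055.
Darcy-Weisbach: ΔP = f(L/D)(ρV²/2) = 0.03055·(4.97/0.335)·(1100·0.5263²/2) = 0.03055·14.84·152.3 = 69.05 Pa.
ΔP = 69.05 Pa = 6.90×10^-4 bar.

ΔP ≈ 6.90×10^-4 bar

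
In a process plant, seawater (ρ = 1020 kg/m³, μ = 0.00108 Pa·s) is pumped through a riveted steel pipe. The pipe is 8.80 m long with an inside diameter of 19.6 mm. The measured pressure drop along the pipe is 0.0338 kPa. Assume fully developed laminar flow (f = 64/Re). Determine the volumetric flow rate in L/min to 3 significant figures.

For laminar flow, f = 64/Re with Re = ρVD/μ, so Darcy-Weisbach reduces to ΔP = 32μLV/D². Solving for V: V = ΔP·D²/(32μL) = 33.8·(0.0196)²/(32·0.00108·8.8) = 0.04269 m/s.
Check: Re = ρVD/μ = 1020·0.04269·0.0196/0.00108 = 790.3 < 2300, so the laminar assumption holds.
Q = V·A = 0.04269·(π/4·0.0196²) = 1.288e-05 m³/s = 0.773 L/min.

Q ≈ 0.773 L/min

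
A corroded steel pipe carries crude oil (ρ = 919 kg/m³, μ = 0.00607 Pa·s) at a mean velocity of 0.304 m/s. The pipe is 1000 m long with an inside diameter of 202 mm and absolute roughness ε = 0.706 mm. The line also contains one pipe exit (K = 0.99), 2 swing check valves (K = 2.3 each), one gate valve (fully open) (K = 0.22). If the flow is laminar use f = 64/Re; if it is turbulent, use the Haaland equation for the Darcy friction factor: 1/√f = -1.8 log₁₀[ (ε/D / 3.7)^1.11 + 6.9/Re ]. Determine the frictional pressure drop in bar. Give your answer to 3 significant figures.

Reynolds number Re = ρVD/μ = 919 · 0.304 · 0.202 / 0.00607 = 9297.
Re > 4000 → turbulent. Relative roughness ε/D = 0.000706/0.202 = 0.0035. Haaland: 1/√f = -1.8 log₁₀[(0.0035/3.7)^1.11 + 6.9/9297] = -1.8 log₁₀[0.000439 + 0.000742] = 5.27, so f = 0.03601.
Total minor-loss coefficient ΣK = 1·0.99 + 2·2.3 + 1·0.22 = 5.81.
ΔP = [f·L/D + ΣK]·(ρV²/2) = [0.03601·1000/0.202 + 5.81]·(919·0.304²/2) = [178.3 + 5.81]·42.47 = 7817 Pa.
ΔP = 7817 Pa = 0.0782 bar.

ΔP ≈ 0.0782 bar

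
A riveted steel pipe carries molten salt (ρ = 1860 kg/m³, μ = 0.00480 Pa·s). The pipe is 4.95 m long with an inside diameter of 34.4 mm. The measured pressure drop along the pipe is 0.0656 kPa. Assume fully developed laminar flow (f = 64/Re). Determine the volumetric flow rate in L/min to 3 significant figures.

For laminar flow, f = 64/Re with Re = ρVD/μ, so Darcy-Weisbach reduces to ΔP = 32μLV/D². Solving for V: V = ΔP·D²/(32μL) = 65.6·(0.0344)²/(32·0.0048·4.95) = 0.1021 m/s.
Check: Re = ρVD/μ = 1860·0.1021·0.0344/0.0048 = 1361 < 2300, so the laminar assumption holds.
Q = V·A = 0.1021·(π/4·0.0344²) = 9.489e-05 m³/s = 5.69 L/min.

Q ≈ 5.69 L/min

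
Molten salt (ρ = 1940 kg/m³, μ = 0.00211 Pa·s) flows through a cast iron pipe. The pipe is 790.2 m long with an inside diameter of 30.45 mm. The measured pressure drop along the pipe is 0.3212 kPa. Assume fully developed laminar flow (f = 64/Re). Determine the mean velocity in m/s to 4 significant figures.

V ≈ 0.005582 m/s

For laminar flow, f = 64/Re with Re = ρVD/μ, so Darcy-Weisbach reduces to ΔP = 32μLV/D². Solving for V: V = ΔP·D²/(32μL) = 321.2·(0.03045)²/(32·0.00211·790.2) = 0.005582 m/s.
Check: Re = ρVD/μ = 1940·0.005582·0.03045/0.00211 = 156.3 < 2300, so the laminar assumption holds.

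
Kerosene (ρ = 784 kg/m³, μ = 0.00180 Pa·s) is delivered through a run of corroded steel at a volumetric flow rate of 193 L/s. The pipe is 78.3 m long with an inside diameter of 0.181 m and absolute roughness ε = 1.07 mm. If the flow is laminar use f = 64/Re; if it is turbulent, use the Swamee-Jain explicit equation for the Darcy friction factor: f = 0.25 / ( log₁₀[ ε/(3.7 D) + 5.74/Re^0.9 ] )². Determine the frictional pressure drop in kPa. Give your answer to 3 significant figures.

ΔP ≈ 307 kPa

Q = 193 L/s = 193/1000 = 0.193 m³/s.
Cross-sectional area A = πD²/4 = π(0.181)²/4 = 0.02573 m²; mean velocity V = Q/A = 0.193/0.02573 = 7.501 m/s.
Reynolds number Re = ρVD/μ = 784 · 7.501 · 0.181 / 0.0018 = 5.913e+05.
Re > 4000 → turbulent. Relative roughness ε/D = 0.00107/0.181 = 0.00591. Swamee-Jain: f = 0.25/(log₁₀[0.00591/3.7 + 5.74/5.913e+05^0.9])² = 0.25/(log₁₀[0.0016 + 3.67e-05])² = 0.25/(-2.787)² = 0.03219.
Darcy-Weisbach: ΔP = f(L/D)(ρV²/2) = 0.03219·(78.3/0.181)·(784·7.501²/2) = 0.03219·432.6·2.205e+04 = 3.072e+05 Pa.
ΔP = 3.072e+05 Pa = 307 kPa.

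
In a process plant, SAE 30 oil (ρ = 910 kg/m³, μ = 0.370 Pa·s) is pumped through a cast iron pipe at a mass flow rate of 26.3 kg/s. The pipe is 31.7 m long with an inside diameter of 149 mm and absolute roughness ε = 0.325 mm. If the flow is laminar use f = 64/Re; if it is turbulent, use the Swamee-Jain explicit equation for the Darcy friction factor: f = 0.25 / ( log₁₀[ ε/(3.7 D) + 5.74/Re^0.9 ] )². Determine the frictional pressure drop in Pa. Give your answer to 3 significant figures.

ΔP ≈ 28000 Pa

A = πD²/4 = π(0.149)²/4 = 0.01744 m²; mean velocity V = ṁ/(ρA) = 26.3/(910 · 0.01744) = 1.657 m/s.
Reynolds number Re = ρVD/μ = 910 · 1.657 · 0.149 / 0.37 = 607.4.
Re < 2300 → laminar flow, so f = 64/Re = 64/607.4 = 0.1054 (the turbulent correlation is not needed).
Darcy-Weisbach: ΔP = f(L/D)(ρV²/2) = 0.1054·(31.7/0.149)·(910·1.657²/2) = 0.1054·212.8·1250 = 2.802e+04 Pa.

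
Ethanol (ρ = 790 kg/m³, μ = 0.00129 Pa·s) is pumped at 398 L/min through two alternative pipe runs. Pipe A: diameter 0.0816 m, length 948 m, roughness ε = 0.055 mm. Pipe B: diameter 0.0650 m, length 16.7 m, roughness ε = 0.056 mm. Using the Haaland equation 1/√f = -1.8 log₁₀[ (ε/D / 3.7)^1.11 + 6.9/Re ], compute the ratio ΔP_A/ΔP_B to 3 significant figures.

Pipe A: V = Q/A = 0.006633/0.00523 = 1.268 m/s; Re = 6.339e+04; ε/D = 0.000674; Haaland → f = 0.022; ΔP_A = f(L/D)(ρV²/2) = 1.624e+05 Pa.
Pipe B: V = Q/A = 0.006633/0.003318 = 1.999 m/s; Re = 7.957e+04; ε/D = 0.000862; Haaland → f = 0.022; ΔP_B = f(L/D)(ρV²/2) = 8920 Pa.
ΔP_A/ΔP_B = 1.624e+05/8920 = 18.2.

ΔP_A/ΔP_B ≈ 18.2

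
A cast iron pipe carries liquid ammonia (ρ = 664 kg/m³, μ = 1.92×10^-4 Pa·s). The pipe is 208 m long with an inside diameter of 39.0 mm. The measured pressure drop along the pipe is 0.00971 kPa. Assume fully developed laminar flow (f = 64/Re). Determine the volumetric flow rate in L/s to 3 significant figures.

For laminar flow, f = 64/Re with Re = ρVD/μ, so Darcy-Weisbach reduces to ΔP = 32μLV/D². Solving for V: V = ΔP·D²/(32μL) = 9.71·(0.039)²/(32·0.000192·208) = 0.01156 m/s.
Check: Re = ρVD/μ = 664·0.01156·0.039/0.000192 = 1559 < 2300, so the laminar assumption holds.
Q = V·A = 0.01156·(π/4·0.039²) = 1.381e-05 m³/s = 0.0138 L/s.

Q ≈ 0.0138 L/s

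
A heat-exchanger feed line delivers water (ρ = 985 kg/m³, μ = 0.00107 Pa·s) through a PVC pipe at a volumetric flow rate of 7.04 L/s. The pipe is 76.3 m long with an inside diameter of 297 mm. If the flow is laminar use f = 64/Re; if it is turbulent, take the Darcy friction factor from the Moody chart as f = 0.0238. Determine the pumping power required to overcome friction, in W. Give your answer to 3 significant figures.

Q = 7.04 L/s = 7.04/1000 = 0.00704 m³/s.
Cross-sectional area A = πD²/4 = π(0.297)²/4 = 0.06928 m²; mean velocity V = Q/A = 0.00704/0.06928 = 0.1016 m/s.
Reynolds number Re = ρVD/μ = 985 · 0.1016 · 0.297 / 0.00107 = 2.778e+04.
Re > 4000 → turbulent; use the Moody-chart value f = 0.0238.
Darcy-Weisbach: ΔP = f(L/D)(ρV²/2) = 0.0238·(76.3/0.297)·(985·0.1016²/2) = 0.0238·256.9·5.086 = 31.1 Pa.
Pumping power P = QΔP = 0.00704·31.1 = 0.2189 W = 0.219 W.

P ≈ 0.219 W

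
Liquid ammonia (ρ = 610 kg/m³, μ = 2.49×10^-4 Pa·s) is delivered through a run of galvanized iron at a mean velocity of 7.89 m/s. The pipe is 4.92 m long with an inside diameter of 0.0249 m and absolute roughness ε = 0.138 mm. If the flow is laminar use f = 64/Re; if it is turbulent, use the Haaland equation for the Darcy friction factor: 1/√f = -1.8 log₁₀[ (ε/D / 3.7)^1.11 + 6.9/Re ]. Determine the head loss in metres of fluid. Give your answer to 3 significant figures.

h_f ≈ 19.8 m

Reynolds number Re = ρVD/μ = 610 · 7.89 · 0.0249 / 0.000249 = 4.813e+05.
Re > 4000 → turbulent. Relative roughness ε/D = 0.000138/0.0249 = 0.00554. Haaland: 1/√f = -1.8 log₁₀[(0.00554/3.7)^1.11 + 6.9/4.813e+05] = -1.8 log₁₀[0.000732 + 1.43e-05] = 5.628, so f = 0.03157.
Darcy-Weisbach: ΔP = f(L/D)(ρV²/2) = 0.03157·(4.92/0.0249)·(610·7.89²/2) = 0.03157·197.6·1.899e+04 = 1.184e+05 Pa.
Head loss h_f = ΔP/(ρg) = 1.184e+05/(610·9.81) = 19.8 m.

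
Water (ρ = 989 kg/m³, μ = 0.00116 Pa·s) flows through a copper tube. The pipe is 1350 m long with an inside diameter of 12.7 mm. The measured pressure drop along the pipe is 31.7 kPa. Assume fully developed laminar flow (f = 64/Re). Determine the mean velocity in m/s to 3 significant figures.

For laminar flow, f = 64/Re with Re = ρVD/μ, so Darcy-Weisbach reduces to ΔP = 32μLV/D². Solving for V: V = ΔP·D²/(32μL) = 3.17e+04·(0.0127)²/(32·0.00116·1350) = 0.102 m/s.
Check: Re = ρVD/μ = 989·0.102·0.0127/0.00116 = 1105 < 2300, so the laminar assumption holds.

V ≈ 0.102 m/s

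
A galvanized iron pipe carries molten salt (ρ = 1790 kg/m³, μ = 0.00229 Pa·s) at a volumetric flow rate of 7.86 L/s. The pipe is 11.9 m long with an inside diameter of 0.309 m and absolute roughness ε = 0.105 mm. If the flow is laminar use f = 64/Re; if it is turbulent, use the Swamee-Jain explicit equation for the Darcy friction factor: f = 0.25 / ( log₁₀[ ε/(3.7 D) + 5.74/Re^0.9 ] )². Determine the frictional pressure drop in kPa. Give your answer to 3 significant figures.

Q = 7.86 L/s = 7.86/1000 = 0.00786 m³/s.
Cross-sectional area A = πD²/4 = π(0.309)²/4 = 0.07499 m²; mean velocity V = Q/A = 0.00786/0.07499 = 0.1048 m/s.
Reynolds number Re = ρVD/μ = 1790 · 0.1048 · 0.309 / 0.00229 = 2.532e+04.
Re > 4000 → turbulent. Relative roughness ε/D = 0.000105/0.309 = 0.00034. Swamee-Jain: f = 0.25/(log₁₀[0.00034/3.7 + 5.74/2.532e+04^0.9])² = 0.25/(log₁₀[9.18e-05 + 0.000625])² = 0.25/(-3.145)² = 0.02528.
Darcy-Weisbach: ΔP = f(L/D)(ρV²/2) = 0.02528·(11.9/0.309)·(1790·0.1048²/2) = 0.02528·38.51·9.832 = 9.573 Pa.
ΔP = 9.573 Pa = 0.00957 kPa.

ΔP ≈ 0.00957 kPa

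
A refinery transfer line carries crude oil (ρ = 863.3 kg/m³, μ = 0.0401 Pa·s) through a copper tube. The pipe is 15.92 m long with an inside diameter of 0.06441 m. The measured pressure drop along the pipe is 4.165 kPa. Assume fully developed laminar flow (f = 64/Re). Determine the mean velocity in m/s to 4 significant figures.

V ≈ 0.8458 m/s

For laminar flow, f = 64/Re with Re = ρVD/μ, so Darcy-Weisbach reduces to ΔP = 32μLV/D². Solving for V: V = ΔP·D²/(32μL) = 4165·(0.06441)²/(32·0.0401·15.92) = 0.8458 m/s.
Check: Re = ρVD/μ = 863.3·0.8458·0.06441/0.0401 = 1173 < 2300, so the laminar assumption holds.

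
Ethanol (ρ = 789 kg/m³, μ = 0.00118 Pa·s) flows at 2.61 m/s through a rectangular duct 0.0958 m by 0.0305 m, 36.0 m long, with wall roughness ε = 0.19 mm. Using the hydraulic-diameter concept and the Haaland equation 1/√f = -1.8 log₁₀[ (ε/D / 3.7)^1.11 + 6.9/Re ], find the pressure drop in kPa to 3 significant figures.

Hydraulic diameter D_h = 4A/P = 4·(0.0958·0.0305)/(2·(0.0958+0.0305)) = 0.01169/0.2526 = 0.04627 m.
Re = ρVD_h/μ = 789·2.61·0.04627/0.00118 = 8.075e+04.
ε/D_h = 0.00019/0.04627 = 0.00411; Haaland gives 1/√f = -1.8 log₁₀[0.000525+8.55e-05] = 5.786, so f = 0.02987.
ΔP = f(L/D_h)(ρV²/2) = 0.02987·36/0.04627·2687 = 6.246e+04 Pa.
ΔP = 62.5 kPa.

ΔP ≈ 62.5 kPa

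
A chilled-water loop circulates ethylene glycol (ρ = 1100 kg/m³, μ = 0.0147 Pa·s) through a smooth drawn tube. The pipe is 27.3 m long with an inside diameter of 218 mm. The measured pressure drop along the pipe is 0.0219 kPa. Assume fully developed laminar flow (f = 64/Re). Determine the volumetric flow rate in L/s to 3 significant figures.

Q ≈ 3.03 L/s

For laminar flow, f = 64/Re with Re = ρVD/μ, so Darcy-Weisbach reduces to ΔP = 32μLV/D². Solving for V: V = ΔP·D²/(32μL) = 21.9·(0.218)²/(32·0.0147·27.3) = 0.08105 m/s.
Check: Re = ρVD/μ = 1100·0.08105·0.218/0.0147 = 1322 < 2300, so the laminar assumption holds.
Q = V·A = 0.08105·(π/4·0.218²) = 0.003025 m³/s = 3.03 L/s.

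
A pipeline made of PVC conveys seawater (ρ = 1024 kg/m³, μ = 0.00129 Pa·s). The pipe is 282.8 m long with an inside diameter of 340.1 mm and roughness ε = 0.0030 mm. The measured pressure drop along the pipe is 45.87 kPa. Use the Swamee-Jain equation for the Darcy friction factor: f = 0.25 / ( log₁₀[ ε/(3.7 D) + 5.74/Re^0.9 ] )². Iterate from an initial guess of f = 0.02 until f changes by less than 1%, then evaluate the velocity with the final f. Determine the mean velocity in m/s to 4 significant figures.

V ≈ 2.966 m/s

Rearranging Darcy-Weisbach: V = √(2·ΔP·D/(f·L·ρ)). With ε/D = 3e-06/0.3401 = 8.82e-06, iterate starting from f = 0.02:
  f = 0.02 → V = √(2·4.587e+04·0.3401/(0.02·282.8·1024)) = 2.321 m/s; Re = ρVD/μ = 6.266e+05; f → 0.01274
  f = 0.01274 → V = 2.908 m/s; Re = 7.851e+05; f → 0.01228
  f = 0.01228 → V = 2.962 m/s; Re = 7.996e+05; f → 0.01225
Converged (Δf/f < 1%). With the final f = 0.01225: V = √(2·4.587e+04·0.3401/(0.01225·282.8·1024)) = 2.966 m/s.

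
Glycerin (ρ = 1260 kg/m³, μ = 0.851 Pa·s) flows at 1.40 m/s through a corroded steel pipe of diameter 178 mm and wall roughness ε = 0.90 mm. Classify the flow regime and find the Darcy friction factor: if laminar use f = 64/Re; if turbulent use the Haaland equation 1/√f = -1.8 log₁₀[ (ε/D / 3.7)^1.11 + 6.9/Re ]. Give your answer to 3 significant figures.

Re = ρVD/μ = 1260·1.4·0.178/0.851 = 369.
Re < 2300 → laminar, so f = 64/Re = 0.1735 (roughness is irrelevant in laminar flow).

f ≈ 0.173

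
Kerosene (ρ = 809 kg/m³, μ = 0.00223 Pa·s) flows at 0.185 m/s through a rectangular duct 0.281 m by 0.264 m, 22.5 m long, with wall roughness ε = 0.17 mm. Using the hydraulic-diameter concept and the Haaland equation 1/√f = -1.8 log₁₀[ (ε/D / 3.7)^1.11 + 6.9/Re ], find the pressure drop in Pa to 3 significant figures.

Hydraulic diameter D_h = 4A/P = 4·(0.281·0.264)/(2·(0.281+0.264)) = 0.2967/1.09 = 0.2722 m.
Re = ρVD_h/μ = 809·0.185·0.2722/0.00223 = 1.827e+04.
ε/D_h = 0.00017/0.2722 = 0.000624; Haaland gives 1/√f = -1.8 log₁₀[6.49e-05+0.000378] = 6.037, so f = 0.02744.
ΔP = f(L/D_h)(ρV²/2) = 0.02744·22.5/0.2722·13.84 = 31.39 Pa.

ΔP ≈ 31.4 Pa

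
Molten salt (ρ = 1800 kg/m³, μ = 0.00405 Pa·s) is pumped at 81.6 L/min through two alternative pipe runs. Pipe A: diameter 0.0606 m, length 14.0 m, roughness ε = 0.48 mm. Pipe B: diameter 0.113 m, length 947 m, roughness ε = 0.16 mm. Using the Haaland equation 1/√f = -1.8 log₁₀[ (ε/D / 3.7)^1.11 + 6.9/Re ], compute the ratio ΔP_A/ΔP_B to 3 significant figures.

Pipe A: V = Q/A = 0.00136/0.002884 = 0.4715 m/s; Re = 1.27e+04; ε/D = 0.00792; Haaland → f = 0.03973; ΔP_A = f(L/D)(ρV²/2) = 1837 Pa.
Pipe B: V = Q/A = 0.00136/0.01003 = 0.1356 m/s; Re = 6811; ε/D = 0.00142; Haaland → f = 0.03595; ΔP_B = f(L/D)(ρV²/2) = 4986 Pa.
ΔP_A/ΔP_B = 1837/4986 = 0.368.

ΔP_A/ΔP_B ≈ 0.368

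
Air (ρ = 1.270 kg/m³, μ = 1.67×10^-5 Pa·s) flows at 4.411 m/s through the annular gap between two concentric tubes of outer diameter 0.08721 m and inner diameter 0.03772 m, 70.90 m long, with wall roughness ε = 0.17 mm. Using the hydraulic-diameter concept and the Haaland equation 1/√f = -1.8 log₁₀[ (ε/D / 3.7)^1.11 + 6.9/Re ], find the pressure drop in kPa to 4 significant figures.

ΔP ≈ 0.5787 kPa

Hydraulic diameter D_h = 4A/P = D_o - D_i = 0.08721 - 0.03772 = 0.04949 m.
Re = ρVD_h/μ = 1.27·4.411·0.04949/1.67e-05 = 1.66e+04.
ε/D_h = 0.00017/0.04949 = 0.00344; Haaland gives 1/√f = -1.8 log₁₀[0.000431+0.000416] = 5.53, so f = 0.0327.
ΔP = f(L/D_h)(ρV²/2) = 0.0327·70.9/0.04949·12.36 = 578.7 Pa.
ΔP = 0.5787 kPa.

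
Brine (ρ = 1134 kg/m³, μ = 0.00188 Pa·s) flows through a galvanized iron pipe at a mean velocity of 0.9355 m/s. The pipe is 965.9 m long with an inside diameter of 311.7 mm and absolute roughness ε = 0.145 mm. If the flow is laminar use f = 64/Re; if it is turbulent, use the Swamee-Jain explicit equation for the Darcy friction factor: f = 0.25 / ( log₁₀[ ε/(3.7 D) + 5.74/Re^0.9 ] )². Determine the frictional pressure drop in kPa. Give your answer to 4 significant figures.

ΔP ≈ 29.19 kPa

Reynolds number Re = ρVD/μ = 1134 · 0.9355 · 0.3117 / 0.00188 = 1.759e+05.
Re > 4000 → turbulent. Relative roughness ε/D = 0.000145/0.3117 = 0.000465. Swamee-Jain: f = 0.25/(log₁₀[0.000465/3.7 + 5.74/1.759e+05^0.9])² = 0.25/(log₁₀[0.000126 + 0.000109])² = 0.25/(-3.629)² = 0.01898.
Darcy-Weisbach: ΔP = f(L/D)(ρV²/2) = 0.01898·(965.9/0.3117)·(1134·0.9355²/2) = 0.01898·3099·496.2 = 2.919e+04 Pa.
ΔP = 2.919e+04 Pa = 29.19 kPa.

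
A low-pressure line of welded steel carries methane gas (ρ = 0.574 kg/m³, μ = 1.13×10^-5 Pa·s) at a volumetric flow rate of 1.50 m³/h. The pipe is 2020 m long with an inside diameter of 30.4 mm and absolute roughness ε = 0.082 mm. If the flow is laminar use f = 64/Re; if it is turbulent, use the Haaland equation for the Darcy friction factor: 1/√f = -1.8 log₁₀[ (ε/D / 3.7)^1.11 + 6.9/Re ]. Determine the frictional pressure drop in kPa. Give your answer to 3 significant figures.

Q = 1.50 m³/h = 1.50/3600 = 0.0004167 m³/s.
Cross-sectional area A = πD²/4 = π(0.0304)²/4 = 0.0007258 m²; mean velocity V = Q/A = 0.0004167/0.0007258 = 0.5741 m/s.
Reynolds number Re = ρVD/μ = 0.574 · 0.5741 · 0.0304 / 1.13e-05 = 886.5.
Re < 2300 → laminar flow, so f = 64/Re = 64/886.5 = 0.0722 (the turbulent correlation is not needed).
Darcy-Weisbach: ΔP = f(L/D)(ρV²/2) = 0.0722·(2020/0.0304)·(0.574·0.5741²/2) = 0.0722·6.645e+04·0.09458 = 453.7 Pa.
ΔP = 453.7 Pa = 0.454 kPa.

ΔP ≈ 0.454 kPa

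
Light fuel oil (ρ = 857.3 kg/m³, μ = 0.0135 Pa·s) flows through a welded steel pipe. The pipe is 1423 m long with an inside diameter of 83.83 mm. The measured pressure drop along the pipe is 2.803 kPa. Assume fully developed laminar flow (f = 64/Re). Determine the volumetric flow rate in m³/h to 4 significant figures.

Q ≈ 0.6367 m³/h

For laminar flow, f = 64/Re with Re = ρVD/μ, so Darcy-Weisbach reduces to ΔP = 32μLV/D². Solving for V: V = ΔP·D²/(32μL) = 2803·(0.08383)²/(32·0.0135·1423) = 0.03204 m/s.
Check: Re = ρVD/μ = 857.3·0.03204·0.08383/0.0135 = 170.6 < 2300, so the laminar assumption holds.
Q = V·A = 0.03204·(π/4·0.08383²) = 0.0001769 m³/s = 0.6367 m³/h.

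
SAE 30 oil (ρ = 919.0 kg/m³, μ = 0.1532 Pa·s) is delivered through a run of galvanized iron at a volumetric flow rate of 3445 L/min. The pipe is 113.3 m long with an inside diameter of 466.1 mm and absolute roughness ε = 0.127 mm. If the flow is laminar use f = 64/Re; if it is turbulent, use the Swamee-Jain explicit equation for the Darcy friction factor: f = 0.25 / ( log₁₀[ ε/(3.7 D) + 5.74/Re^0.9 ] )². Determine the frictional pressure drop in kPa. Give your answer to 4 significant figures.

ΔP ≈ 0.8603 kPa

Q = 3445 L/min = 3445/60000 = 0.05742 m³/s.
Cross-sectional area A = πD²/4 = π(0.4661)²/4 = 0.1706 m²; mean velocity V = Q/A = 0.05742/0.1706 = 0.3365 m/s.
Reynolds number Re = ρVD/μ = 919 · 0.3365 · 0.4661 / 0.153 = 940.9.
Re < 2300 → laminar flow, so f = 64/Re = 64/940.9 = 0.06802 (the turbulent correlation is not needed).
Darcy-Weisbach: ΔP = f(L/D)(ρV²/2) = 0.06802·(113.3/0.4661)·(919·0.3365²/2) = 0.06802·243.1·52.03 = 860.3 Pa.
ΔP = 860.3 Pa = 0.8603 kPa.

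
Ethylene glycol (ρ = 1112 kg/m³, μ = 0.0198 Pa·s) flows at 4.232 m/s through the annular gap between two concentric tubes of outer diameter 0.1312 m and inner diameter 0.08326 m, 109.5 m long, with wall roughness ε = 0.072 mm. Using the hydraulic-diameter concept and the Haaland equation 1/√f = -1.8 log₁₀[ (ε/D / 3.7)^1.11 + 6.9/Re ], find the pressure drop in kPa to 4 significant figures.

Hydraulic diameter D_h = 4A/P = D_o - D_i = 0.1312 - 0.08326 = 0.04794 m.
Re = ρVD_h/μ = 1112·4.232·0.04794/0.0198 = 1.139e+04.
ε/D_h = 7.2e-05/0.04794 = 0.0015; Haaland gives 1/√f = -1.8 log₁₀[0.000172+0.000606] = 5.597, so f = 0.03192.
ΔP = f(L/D_h)(ρV²/2) = 0.03192·109.5/0.04794·9958 = 7.261e+05 Pa.
ΔP = 726.1 kPa.

ΔP ≈ 726.1 kPa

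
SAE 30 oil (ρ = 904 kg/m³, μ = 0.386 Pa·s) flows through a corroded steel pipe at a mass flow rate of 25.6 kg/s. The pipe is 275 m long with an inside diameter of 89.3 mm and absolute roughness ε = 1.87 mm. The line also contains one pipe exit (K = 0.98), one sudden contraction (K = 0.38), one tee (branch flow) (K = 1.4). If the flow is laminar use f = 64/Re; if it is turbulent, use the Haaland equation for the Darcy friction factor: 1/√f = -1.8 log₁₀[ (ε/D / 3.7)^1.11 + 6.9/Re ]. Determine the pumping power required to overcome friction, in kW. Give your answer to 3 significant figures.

A = πD²/4 = π(0.0893)²/4 = 0.006263 m²; mean velocity V = ṁ/(ρA) = 25.6/(904 · 0.006263) = 4.521 m/s.
Reynolds number Re = ρVD/μ = 904 · 4.521 · 0.0893 / 0.386 = 945.6.
Re < 2300 → laminar flow, so f = 64/Re = 64/945.6 = 0.06768 (the turbulent correlation is not needed).
Total minor-loss coefficient ΣK = 1·0.98 + 1·0.38 + 1·1.4 = 2.76.
ΔP = [f·L/D + ΣK]·(ρV²/2) = [0.06768·275/0.0893 + 2.76]·(904·4.521²/2) = [208.4 + 2.76]·9241 = 1.951e+06 Pa.
Q = ṁ/ρ = 25.6/904 = 0.02832 m³/s.
Pumping power P = QΔP = 0.02832·1.951e+06 = 55260 W = 55.3 kW.

P ≈ 55.3 kW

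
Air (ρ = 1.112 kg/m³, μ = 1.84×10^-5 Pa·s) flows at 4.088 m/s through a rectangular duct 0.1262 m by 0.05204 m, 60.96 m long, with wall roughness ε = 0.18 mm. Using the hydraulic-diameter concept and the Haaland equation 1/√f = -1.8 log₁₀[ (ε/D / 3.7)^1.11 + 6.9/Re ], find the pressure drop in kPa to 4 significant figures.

ΔP ≈ 0.2359 kPa

Hydraulic diameter D_h = 4A/P = 4·(0.1262·0.05204)/(2·(0.1262+0.05204)) = 0.02627/0.3565 = 0.07369 m.
Re = ρVD_h/μ = 1.112·4.088·0.07369/1.84e-05 = 1.821e+04.
ε/D_h = 0.00018/0.07369 = 0.00244; Haaland gives 1/√f = -1.8 log₁₀[0.000295+0.000379] = 5.708, so f = 0.03069.
ΔP = f(L/D_h)(ρV²/2) = 0.03069·60.96/0.07369·9.292 = 235.9 Pa.
ΔP = 0.2359 kPa.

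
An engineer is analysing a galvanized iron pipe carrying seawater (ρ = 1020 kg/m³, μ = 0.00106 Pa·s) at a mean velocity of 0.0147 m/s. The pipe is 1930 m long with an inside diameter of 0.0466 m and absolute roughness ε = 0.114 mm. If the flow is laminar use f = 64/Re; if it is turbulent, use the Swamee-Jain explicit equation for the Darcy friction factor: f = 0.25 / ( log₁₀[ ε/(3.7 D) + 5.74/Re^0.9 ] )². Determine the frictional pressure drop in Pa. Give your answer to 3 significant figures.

ΔP ≈ 443 Pa

Reynolds number Re = ρVD/μ = 1020 · 0.0147 · 0.0466 / 0.00106 = 659.2.
Re < 2300 → laminar flow, so f = 64/Re = 64/659.2 = 0.09709 (the turbulent correlation is not needed).
Darcy-Weisbach: ΔP = f(L/D)(ρV²/2) = 0.09709·(1930/0.0466)·(1020·0.0147²/2) = 0.09709·4.142e+04·0.1102 = 443.2 Pa.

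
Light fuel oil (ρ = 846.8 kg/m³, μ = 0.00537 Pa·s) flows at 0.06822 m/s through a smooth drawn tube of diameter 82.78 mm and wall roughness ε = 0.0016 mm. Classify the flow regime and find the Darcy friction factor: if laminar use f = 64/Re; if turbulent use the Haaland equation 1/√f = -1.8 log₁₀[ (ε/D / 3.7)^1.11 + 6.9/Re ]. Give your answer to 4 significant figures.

f ≈ 0.07187

Re = ρVD/μ = 846.8·0.06822·0.08278/0.00537 = 890.5.
Re < 2300 → laminar, so f = 64/Re = 0.07187 (roughness is irrelevant in laminar flow).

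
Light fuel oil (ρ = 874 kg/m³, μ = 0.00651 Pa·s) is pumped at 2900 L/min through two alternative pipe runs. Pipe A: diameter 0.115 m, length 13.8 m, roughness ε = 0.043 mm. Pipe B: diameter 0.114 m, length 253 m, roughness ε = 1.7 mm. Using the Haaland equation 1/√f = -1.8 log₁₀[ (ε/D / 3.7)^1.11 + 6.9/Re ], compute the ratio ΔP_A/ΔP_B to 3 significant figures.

ΔP_A/ΔP_B ≈ 0.0242

Pipe A: V = Q/A = 0.04833/0.01039 = 4.653 m/s; Re = 7.184e+04; ε/D = 0.000374; Haaland → f = 0.02053; ΔP_A = f(L/D)(ρV²/2) = 2.332e+04 Pa.
Pipe B: V = Q/A = 0.04833/0.01021 = 4.735 m/s; Re = 7.247e+04; ε/D = 0.0149; Haaland → f = 0.0443; ΔP_B = f(L/D)(ρV²/2) = 9.633e+05 Pa.
ΔP_A/ΔP_B = 2.332e+04/9.633e+05 = 0.0242.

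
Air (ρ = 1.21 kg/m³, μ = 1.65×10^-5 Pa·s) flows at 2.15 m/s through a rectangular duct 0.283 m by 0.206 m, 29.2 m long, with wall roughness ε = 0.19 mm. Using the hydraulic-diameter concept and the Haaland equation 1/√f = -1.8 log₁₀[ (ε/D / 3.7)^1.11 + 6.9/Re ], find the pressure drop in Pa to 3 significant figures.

ΔP ≈ 8.29 Pa

Hydraulic diameter D_h = 4A/P = 4·(0.283·0.206)/(2·(0.283+0.206)) = 0.2332/0.978 = 0.2384 m.
Re = ρVD_h/μ = 1.21·2.15·0.2384/1.65e-05 = 3.759e+04.
ε/D_h = 0.00019/0.2384 = 0.000797; Haaland gives 1/√f = -1.8 log₁₀[8.51e-05+0.000184] = 6.428, so f = 0.02421.
ΔP = f(L/D_h)(ρV²/2) = 0.02421·29.2/0.2384·2.797 = 8.29 Pa.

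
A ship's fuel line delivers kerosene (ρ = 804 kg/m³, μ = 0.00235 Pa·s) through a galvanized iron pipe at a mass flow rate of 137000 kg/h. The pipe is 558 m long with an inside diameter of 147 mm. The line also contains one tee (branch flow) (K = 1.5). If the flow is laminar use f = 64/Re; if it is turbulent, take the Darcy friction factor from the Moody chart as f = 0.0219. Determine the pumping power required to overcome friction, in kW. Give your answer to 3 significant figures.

ṁ = 137000 kg/h = 137000/3600 = 38.06 kg/s.
A = πD²/4 = π(0.147)²/4 = 0.01697 m²; mean velocity V = ṁ/(ρA) = 38.06/(804 · 0.01697) = 2.789 m/s.
Reynolds number Re = ρVD/μ = 804 · 2.789 · 0.147 / 0.00235 = 1.403e+05.
Re > 4000 → turbulent; use the Moody-chart value f = 0.0219.
Total minor-loss coefficient ΣK = 1·1.5 = 1.5.
ΔP = [f·L/D + ΣK]·(ρV²/2) = [0.0219·558/0.147 + 1.5]·(804·2.789²/2) = [83.13 + 1.5]·3127 = 2.646e+05 Pa.
Q = ṁ/ρ = 38.06/804 = 0.04733 m³/s.
Pumping power P = QΔP = 0.04733·2.646e+05 = 12530 W = 12.5 kW.

P ≈ 12.5 kW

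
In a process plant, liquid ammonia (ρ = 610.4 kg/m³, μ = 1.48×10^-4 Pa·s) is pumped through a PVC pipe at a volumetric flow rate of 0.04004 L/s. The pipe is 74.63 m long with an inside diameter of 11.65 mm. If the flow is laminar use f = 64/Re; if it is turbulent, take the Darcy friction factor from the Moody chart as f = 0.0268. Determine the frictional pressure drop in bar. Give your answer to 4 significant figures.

Q = 0.04004 L/s = 0.04004/1000 = 4.004e-05 m³/s.
Cross-sectional area A = πD²/4 = π(0.01165)²/4 = 0.0001066 m²; mean velocity V = Q/A = 4.004e-05/0.0001066 = 0.3756 m/s.
Reynolds number Re = ρVD/μ = 610.4 · 0.3756 · 0.01165 / 0.000148 = 1.805e+04.
Re > 4000 → turbulent; use the Moody-chart value f = 0.0268.
Darcy-Weisbach: ΔP = f(L/D)(ρV²/2) = 0.0268·(74.63/0.01165)·(610.4·0.3756²/2) = 0.0268·6406·43.06 = 7393 Pa.
ΔP = 7393 Pa = 0.07393 bar.

ΔP ≈ 0.07393 bar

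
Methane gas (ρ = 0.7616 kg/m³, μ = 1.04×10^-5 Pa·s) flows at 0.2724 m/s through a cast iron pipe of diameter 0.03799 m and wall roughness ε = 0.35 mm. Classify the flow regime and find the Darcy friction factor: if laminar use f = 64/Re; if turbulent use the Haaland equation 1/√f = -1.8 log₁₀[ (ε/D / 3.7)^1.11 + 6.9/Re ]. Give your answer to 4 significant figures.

Re = ρVD/μ = 0.7616·0.2724·0.03799/1.04e-05 = 757.8.
Re < 2300 → laminar, so f = 64/Re = 0.08445 (roughness is irrelevant in laminar flow).

f ≈ 0.08445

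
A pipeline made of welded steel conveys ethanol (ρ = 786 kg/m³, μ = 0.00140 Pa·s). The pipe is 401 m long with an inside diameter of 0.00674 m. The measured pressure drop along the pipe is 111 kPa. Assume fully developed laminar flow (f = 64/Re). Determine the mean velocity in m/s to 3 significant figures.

For laminar flow, f = 64/Re with Re = ρVD/μ, so Darcy-Weisbach reduces to ΔP = 32μLV/D². Solving for V: V = ΔP·D²/(32μL) = 1.11e+05·(0.00674)²/(32·0.0014·401) = 0.2807 m/s.
Check: Re = ρVD/μ = 786·0.2807·0.00674/0.0014 = 1062 < 2300, so the laminar assumption holds.

V ≈ 0.281 m/s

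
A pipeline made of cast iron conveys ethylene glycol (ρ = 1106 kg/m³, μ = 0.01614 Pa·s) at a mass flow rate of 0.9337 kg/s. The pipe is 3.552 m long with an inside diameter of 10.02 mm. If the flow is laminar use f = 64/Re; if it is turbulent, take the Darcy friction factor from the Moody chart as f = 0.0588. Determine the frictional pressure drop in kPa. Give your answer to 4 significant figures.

ΔP ≈ 1321 kPa

A = πD²/4 = π(0.01002)²/4 = 7.885e-05 m²; mean velocity V = ṁ/(ρA) = 0.9337/(1106 · 7.885e-05) = 10.71 m/s.
Reynolds number Re = ρVD/μ = 1106 · 10.71 · 0.01002 / 0.0161 = 7351.
Re > 4000 → turbulent; use the Moody-chart value f = 0.0588.
Darcy-Weisbach: ΔP = f(L/D)(ρV²/2) = 0.0588·(3.552/0.01002)·(1106·10.71²/2) = 0.0588·354.5·6.338e+04 = 1.321e+06 Pa.
ΔP = 1.321e+06 Pa = 1321 kPa.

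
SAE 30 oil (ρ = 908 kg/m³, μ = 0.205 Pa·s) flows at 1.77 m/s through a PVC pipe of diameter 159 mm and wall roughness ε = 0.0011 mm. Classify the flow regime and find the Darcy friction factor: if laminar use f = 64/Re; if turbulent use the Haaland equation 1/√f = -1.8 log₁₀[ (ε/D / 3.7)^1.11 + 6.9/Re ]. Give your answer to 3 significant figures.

f ≈ 0.0513

Re = ρVD/μ = 908·1.77·0.159/0.205 = 1247.
Re < 2300 → laminar, so f = 64/Re = 0.05134 (roughness is irrelevant in laminar flow).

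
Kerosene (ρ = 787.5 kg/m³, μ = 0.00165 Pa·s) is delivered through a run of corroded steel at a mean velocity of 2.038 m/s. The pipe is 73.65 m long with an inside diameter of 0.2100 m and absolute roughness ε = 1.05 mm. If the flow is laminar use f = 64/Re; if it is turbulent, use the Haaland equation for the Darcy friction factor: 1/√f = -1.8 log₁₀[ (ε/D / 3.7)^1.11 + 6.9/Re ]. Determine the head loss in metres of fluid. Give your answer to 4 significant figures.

h_f ≈ 2.291 m

Reynolds number Re = ρVD/μ = 787.5 · 2.038 · 0.21 / 0.00165 = 2.043e+05.
Re > 4000 → turbulent. Relative roughness ε/D = 0.00105/0.21 = 0.005. Haaland: 1/√f = -1.8 log₁₀[(0.005/3.7)^1.11 + 6.9/2.043e+05] = -1.8 log₁₀[0.000653 + 3.38e-05] = 5.693, so f = 0.03085.
Darcy-Weisbach: ΔP = f(L/D)(ρV²/2) = 0.03085·(73.65/0.21)·(787.5·2.038²/2) = 0.03085·350.7·1635 = 1.77e+04 Pa.
Head loss h_f = ΔP/(ρg) = 1.77e+04/(787.5·9.81) = 2.291 m.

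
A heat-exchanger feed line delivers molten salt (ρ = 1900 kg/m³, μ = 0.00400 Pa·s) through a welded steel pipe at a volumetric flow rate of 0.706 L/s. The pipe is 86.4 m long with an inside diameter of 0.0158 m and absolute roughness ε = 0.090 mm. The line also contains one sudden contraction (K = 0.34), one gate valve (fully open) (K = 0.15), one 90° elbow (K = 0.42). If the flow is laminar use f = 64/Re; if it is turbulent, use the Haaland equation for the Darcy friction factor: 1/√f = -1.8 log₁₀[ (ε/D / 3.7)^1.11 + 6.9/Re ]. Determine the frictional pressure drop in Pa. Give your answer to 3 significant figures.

Q = 0.706 L/s = 0.706/1000 = 0.000706 m³/s.
Cross-sectional area A = πD²/4 = π(0.0158)²/4 = 0.0001961 m²; mean velocity V = Q/A = 0.000706/0.0001961 = 3.601 m/s.
Reynolds number Re = ρVD/μ = 1900 · 3.601 · 0.0158 / 0.004 = 2.702e+04.
Re > 4000 → turbulent. Relative roughness ε/D = 9e-05/0.0158 = 0.0057. Haaland: 1/√f = -1.8 log₁₀[(0.0057/3.7)^1.11 + 6.9/2.702e+04] = -1.8 log₁₀[0.000755 + 0.000255] = 5.392, so f = 0.0344.
Total minor-loss coefficient ΣK = 1·0.34 + 1·0.15 + 1·0.42 = 0.91.
ΔP = [f·L/D + ΣK]·(ρV²/2) = [0.0344·86.4/0.0158 + 0.91]·(1900·3.601²/2) = [188.1 + 0.91]·1.232e+04 = 2.328e+06 Pa.

ΔP ≈ 2.33×10^6 Pa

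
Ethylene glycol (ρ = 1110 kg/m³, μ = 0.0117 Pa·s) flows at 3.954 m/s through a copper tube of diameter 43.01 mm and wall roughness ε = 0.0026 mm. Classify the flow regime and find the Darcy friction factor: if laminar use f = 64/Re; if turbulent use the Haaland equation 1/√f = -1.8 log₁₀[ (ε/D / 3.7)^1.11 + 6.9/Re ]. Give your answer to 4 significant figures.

f ≈ 0.02727

Re = ρVD/μ = 1110·3.954·0.04301/0.0117 = 1.613e+04.
Re > 4000 → turbulent. ε/D = 2.6e-06/0.04301 = 6.05e-05; Haaland: 1/√f = -1.8 log₁₀[4.86e-06 + 0.000428] = 6.055, so f = 0.02727.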